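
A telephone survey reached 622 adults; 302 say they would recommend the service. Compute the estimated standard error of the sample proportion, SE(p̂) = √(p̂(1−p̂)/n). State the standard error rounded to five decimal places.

p̂ = 302/622 = 0.48553.
p̂(1−p̂) = 0.249791.
Dividing by n and taking the root: √0.000401593 = 0.02004.

SE = 0.02004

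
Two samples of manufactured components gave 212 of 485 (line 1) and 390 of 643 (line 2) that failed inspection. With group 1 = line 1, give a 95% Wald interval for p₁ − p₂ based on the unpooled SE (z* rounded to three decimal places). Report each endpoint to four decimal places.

p̂₁ = 0.43711, p̂₂ = 0.60653, so the observed difference is -0.16942.
Unpooled SE = √(p̂₁(1−p̂₁)/n₁ + p̂₂(1−p̂₂)/n₂) = √(0.000507310 + 0.000371152) = 0.029639.
The 95% critical value is z* = 1.960. Margin = 1.960·0.029639 = 0.05809.
Interval: -0.16942 ± 0.05809 → (-0.2275, -0.1113).

(-0.2275, -0.1113)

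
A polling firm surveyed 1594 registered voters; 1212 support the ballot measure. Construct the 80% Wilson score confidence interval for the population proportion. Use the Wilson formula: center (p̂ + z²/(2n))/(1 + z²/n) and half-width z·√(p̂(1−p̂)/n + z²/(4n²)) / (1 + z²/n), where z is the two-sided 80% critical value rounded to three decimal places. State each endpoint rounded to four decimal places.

(0.7464, 0.7738)

p̂ = 1212/1594 = 0.76035; z = 1.282, so z² = 1.643524.
Denominator 1 + z²/n = 1 + 1.643524/1594 = 1.001031.
Center = (0.76035 + 0.000516)/1.001031 = 0.76008.
Radicand: p̂(1−p̂)/n + z²/(4n²) = 0.000114314 + 0.000000162 = 0.000114476.
Half-width = 1.282·√0.000114476/1.001031 = 0.01370.
CI: 0.76008 ± 0.01370 = (0.7464, 0.7738).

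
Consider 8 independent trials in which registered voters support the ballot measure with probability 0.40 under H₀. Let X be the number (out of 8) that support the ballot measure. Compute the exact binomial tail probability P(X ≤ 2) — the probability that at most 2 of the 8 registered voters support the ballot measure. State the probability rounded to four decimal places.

X is binomial with n = 8 and p = 0.40.
P(X ≤ 2) = C(8,0)·0.40^0·0.60^8 + C(8,1)·0.40^1·0.60^7 + C(8,2)·0.40^2·0.60^6.
= 0.016796 + 0.089580 + 0.209019 = 0.3154.

P = 0.3154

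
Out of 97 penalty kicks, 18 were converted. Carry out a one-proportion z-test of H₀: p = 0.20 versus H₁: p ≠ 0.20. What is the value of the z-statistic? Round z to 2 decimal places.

Sample proportion p̂ = 18/97 = 0.18557.
Null standard error: √(0.20·0.80/97) = √0.001649485 = 0.040614.
Test statistic: z = -0.01443/0.040614 = -0.36.

z = -0.36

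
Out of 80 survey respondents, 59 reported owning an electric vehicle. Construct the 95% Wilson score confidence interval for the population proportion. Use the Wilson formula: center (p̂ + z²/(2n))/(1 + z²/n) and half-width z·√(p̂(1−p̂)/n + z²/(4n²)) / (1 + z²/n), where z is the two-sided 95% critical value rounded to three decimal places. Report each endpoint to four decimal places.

(0.6318, 0.8214)

Here p̂ = 59/80 = 0.73750 and z = 1.960 (z² = 3.841600).
1 + z²/n = 1.048020.
Center = (0.73750 + 0.024010)/1.048020 = 0.72662.
Radicand: p̂(1−p̂)/n + z²/(4n²) = 0.002419922 + 0.000150062 = 0.002569984.
Half-width = 1.960·√0.002569984/1.048020 = 0.09481.
Interval: 0.72662 ± 0.09481 → (0.6318, 0.8214).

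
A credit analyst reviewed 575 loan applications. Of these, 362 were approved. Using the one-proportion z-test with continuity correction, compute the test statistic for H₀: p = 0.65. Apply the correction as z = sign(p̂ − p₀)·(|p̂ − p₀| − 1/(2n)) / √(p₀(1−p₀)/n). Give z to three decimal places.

p̂ = 362/575 = 0.62957. p̂ − p₀ = -0.020435.
1/(2n) = 0.000870.
Corrected numerator: |-0.020435| − 0.000870 = 0.019565.
SE₀ = √(0.65·0.35/575) = 0.019891.
z = −0.019565/0.019891 = -0.984.

z = -0.984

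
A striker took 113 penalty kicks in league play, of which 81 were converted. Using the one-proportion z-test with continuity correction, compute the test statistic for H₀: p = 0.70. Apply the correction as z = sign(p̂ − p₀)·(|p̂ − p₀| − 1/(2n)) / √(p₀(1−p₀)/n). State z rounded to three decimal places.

p̂ = 81/113 = 0.71681. p̂ − p₀ = 0.016814.
1/(2n) = 0.004425.
Corrected numerator: |0.016814| − 0.004425 = 0.012389.
Null standard error: √(0.70·0.30/113) = √0.001858407 = 0.043109.
z = +0.012389/0.043109 = 0.287.

z = 0.287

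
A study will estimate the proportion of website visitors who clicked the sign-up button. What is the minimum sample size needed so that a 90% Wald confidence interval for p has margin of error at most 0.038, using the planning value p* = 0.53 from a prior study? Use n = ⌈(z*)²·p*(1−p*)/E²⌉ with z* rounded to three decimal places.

z* = 1.645 at the 90% level.
p*(1−p*) = 0.53·0.47 = 0.2491.
(z*)²·p*(1−p*)/E² = 2.706025·0.2491/0.001444 = 466.808.
⌈466.808⌉ = 467.

n = 467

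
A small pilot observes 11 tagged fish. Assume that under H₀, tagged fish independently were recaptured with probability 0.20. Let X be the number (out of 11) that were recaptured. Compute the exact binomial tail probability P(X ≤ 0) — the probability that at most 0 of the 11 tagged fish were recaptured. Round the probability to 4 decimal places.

X is binomial with n = 11 and p = 0.20.
P(X ≤ 0) = C(11,0)·0.20^0·0.80^11.
= 0.085899 = 0.0859.

P = 0.0859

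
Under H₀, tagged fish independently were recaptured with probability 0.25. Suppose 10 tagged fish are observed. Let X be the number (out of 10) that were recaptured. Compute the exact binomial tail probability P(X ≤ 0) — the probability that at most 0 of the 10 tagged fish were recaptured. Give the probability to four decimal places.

X is binomial with n = 10 and p = 0.25.
P(X ≤ 0) = C(10,0)·0.25^0·0.75^10.
= 0.056314 = 0.0563.

P = 0.0563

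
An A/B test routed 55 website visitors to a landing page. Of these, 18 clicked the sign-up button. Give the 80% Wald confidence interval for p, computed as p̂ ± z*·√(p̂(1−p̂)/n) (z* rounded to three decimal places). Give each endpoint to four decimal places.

(0.2462, 0.4084)

The sample proportion is 18/55 = 0.32727.
Standard error of p̂: √(0.220165/55) = √0.004003005 = 0.063269.
The 80% critical value is z* = 1.282.
Margin = 1.282·0.063269 = 0.08111.
So the interval runs from 0.2462 to 0.4084.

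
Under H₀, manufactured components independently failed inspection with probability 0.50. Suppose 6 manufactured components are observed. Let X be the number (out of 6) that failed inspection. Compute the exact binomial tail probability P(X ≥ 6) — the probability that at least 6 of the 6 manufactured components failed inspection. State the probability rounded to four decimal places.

P = 0.0156

X is binomial with n = 6 and p = 0.50.
P(X ≥ 6) = C(6,6)·0.50^6·0.50^0.
= 0.015625 = 0.0156.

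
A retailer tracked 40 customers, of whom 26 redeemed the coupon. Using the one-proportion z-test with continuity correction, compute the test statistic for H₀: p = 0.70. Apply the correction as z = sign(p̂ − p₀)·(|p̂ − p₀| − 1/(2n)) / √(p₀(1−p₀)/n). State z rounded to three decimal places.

The sample proportion is 26/40 = 0.65000. p̂ − p₀ = -0.050000.
1/(2n) = 0.012500.
Corrected numerator: |-0.050000| − 0.012500 = 0.037500.
Null standard error: √(0.70·0.30/40) = √0.005250000 = 0.072457.
z = (−)0.037500/0.072457 = -0.518.

z = -0.518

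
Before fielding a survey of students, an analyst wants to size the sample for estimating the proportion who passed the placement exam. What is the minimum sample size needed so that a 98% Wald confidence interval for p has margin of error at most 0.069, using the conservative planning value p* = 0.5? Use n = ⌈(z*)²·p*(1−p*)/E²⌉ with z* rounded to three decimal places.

z* = 2.326 at the 98% level.
p*(1−p*) = 0.2500.
(z*)²·p*(1−p*)/E² = 5.410276·0.2500/0.004761 = 284.093.
⌈284.093⌉ = 285.

n = 285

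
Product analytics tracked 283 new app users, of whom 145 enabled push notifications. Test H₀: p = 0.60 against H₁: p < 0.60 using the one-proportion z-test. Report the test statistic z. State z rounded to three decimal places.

The sample proportion is 145/283 = 0.51237.
Null standard error: √(0.60·0.40/283) = √0.000848057 = 0.029121.
z = (0.51237 − 0.60)/0.029121 = -0.08763/0.029121 = -3.009.

z = -3.009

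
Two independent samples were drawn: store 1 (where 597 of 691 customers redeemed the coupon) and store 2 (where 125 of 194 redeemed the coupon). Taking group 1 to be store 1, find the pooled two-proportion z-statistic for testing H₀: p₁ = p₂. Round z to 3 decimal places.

z = 6.974

p̂₁ = 597/691 = 0.86397, p̂₂ = 125/194 = 0.64433.
Pooled p̂ = (597+125)/(691+194) = 722/885 = 0.81582.
SE = √[p̂(1−p̂)(1/n₁+1/n₂)] = √[0.81582·0.18418·(1/691+1/194)] ≈ 0.031496.
z = 0.21964/0.031496 = 6.974.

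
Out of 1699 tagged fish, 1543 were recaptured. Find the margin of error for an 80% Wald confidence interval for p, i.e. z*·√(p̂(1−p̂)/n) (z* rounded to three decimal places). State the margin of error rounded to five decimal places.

ME = 0.00898

The sample proportion is 1543/1699 = 0.90818.
Standard error of p̂: √(0.083388/1699) = √0.000049081 = 0.007006.
z* = 1.282 at the 80% level.
So ME = 0.00898.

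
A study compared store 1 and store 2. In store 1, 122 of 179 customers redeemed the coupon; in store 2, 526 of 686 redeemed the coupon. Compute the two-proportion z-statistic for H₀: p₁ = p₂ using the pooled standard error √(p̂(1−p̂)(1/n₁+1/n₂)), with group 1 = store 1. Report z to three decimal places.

Sample proportions: p̂₁ = 122/179 = 0.68156 and p̂₂ = 526/686 = 0.76676.
Pooling: p̂ = 648/865 = 0.74913.
Pooled SE = √[0.1879328·0.00704432] ≈ 0.036385.
z = (p̂₁ − p̂₂)/SE = (0.68156 − 0.76676)/0.036385 = -0.08520/0.036385 = -2.342.

z = -2.342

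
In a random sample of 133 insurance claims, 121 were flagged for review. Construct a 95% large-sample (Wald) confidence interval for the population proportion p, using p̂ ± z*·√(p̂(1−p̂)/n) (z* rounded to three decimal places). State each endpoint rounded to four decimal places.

(0.8611, 0.9585)

p̂ = 121/133 = 0.90977.
SE = √(p̂(1−p̂)/n) = √(0.082085/133) = 0.024843.
For 95% confidence, z* = 1.960.
Margin = 1.960·0.024843 = 0.04869.
So the interval runs from 0.8611 to 0.9585.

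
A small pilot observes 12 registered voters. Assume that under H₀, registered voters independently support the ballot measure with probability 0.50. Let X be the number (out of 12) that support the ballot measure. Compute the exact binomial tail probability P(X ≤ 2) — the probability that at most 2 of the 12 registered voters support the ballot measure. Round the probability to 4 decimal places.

P = 0.0193

X is binomial with n = 12 and p = 0.50.
P(X ≤ 2) = C(12,0)·0.50^0·0.50^12 + C(12,1)·0.50^1·0.50^11 + C(12,2)·0.50^2·0.50^10.
= 0.000244 + 0.002930 + 0.016113 = 0.0193.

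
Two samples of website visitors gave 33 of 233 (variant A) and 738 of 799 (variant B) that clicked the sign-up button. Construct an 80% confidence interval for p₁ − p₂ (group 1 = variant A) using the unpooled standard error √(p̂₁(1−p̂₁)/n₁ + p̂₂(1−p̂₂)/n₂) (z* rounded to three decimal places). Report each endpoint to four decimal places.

(-0.8137, -0.7504)

p̂₁ = 33/233 = 0.14163, p̂₂ = 738/799 = 0.92365; p̂₁ − p̂₂ = -0.78202.
Unpooled SE = √(p̂₁(1−p̂₁)/n₁ + p̂₂(1−p̂₂)/n₂) = √(0.000521766 + 0.000088256) = 0.024699.
z* = 1.282 at the 80% level. Margin of error = 0.03166.
Interval: -0.78202 ± 0.03166 → (-0.8137, -0.7504).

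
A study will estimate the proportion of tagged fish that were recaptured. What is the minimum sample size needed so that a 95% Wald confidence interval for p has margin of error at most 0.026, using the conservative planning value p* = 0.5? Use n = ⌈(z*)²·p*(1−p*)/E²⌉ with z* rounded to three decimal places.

n = 1421

For 95% confidence, z* = 1.960.
p*(1−p*) = 0.2500.
(z*)²·p*(1−p*)/E² = 3.841600·0.2500/0.000676 = 1420.710.
Rounding up, n = 1421.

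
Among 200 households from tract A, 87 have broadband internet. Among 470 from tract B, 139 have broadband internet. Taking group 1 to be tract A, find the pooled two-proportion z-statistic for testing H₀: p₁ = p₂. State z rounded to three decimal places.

Sample proportions: p̂₁ = 87/200 = 0.43500 and p̂₂ = 139/470 = 0.29574.
Pooling: p̂ = 226/670 = 0.33731.
Pooled SE = √[0.2235331·0.00712766] ≈ 0.039916.
z = (p̂₁ − p̂₂)/SE = (0.43500 − 0.29574)/0.039916 = 0.13926/0.039916 = 3.489.

z = 3.489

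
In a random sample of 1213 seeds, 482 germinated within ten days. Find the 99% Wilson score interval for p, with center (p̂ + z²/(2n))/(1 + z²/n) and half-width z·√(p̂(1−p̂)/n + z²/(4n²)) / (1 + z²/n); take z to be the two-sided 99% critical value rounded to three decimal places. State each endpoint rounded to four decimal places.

(0.3618, 0.4340)

p̂ = 482/1213 = 0.39736; z = 2.576, so z² = 6.635776.
Denominator 1 + z²/n = 1 + 6.635776/1213 = 1.005471.
Adjusted center: (0.39736 + z²/(2n))/1.005471 = 0.39792.
Radicand: p̂(1−p̂)/n + z²/(4n²) = 0.000197416 + 0.000001127 = 0.000198543.
Half-width = z·√(radicand)/denom = 2.576·0.014091/1.005471 = 0.03610.
So the interval runs from 0.3618 to 0.4340.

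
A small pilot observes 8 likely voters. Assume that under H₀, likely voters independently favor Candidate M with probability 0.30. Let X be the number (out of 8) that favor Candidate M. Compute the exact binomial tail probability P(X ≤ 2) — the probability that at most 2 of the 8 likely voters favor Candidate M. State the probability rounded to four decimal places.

P = 0.5518

X ~ Binomial(n=8, p=0.30).
P(X ≤ 2) = C(8,0)·0.30^0·0.70^8 + C(8,1)·0.30^1·0.70^7 + C(8,2)·0.30^2·0.70^6.
= 0.057648 + 0.197650 + 0.296475 = 0.5518.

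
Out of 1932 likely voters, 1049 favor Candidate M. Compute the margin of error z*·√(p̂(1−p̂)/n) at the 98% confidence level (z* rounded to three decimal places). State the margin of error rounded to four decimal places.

With x = 1049 successes in n = 1932, p̂ = 0.54296.
SE = √(p̂(1−p̂)/n) = √(0.248154/1932) = 0.011333.
z* = 2.326 at the 98% level.
So ME = 0.0264.

ME = 0.0264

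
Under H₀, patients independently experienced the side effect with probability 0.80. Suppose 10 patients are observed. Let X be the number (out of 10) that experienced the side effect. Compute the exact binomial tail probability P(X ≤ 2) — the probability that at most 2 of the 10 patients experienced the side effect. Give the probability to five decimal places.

P = 0.00008

X ~ Binomial(n=10, p=0.80).
P(X ≤ 2) = C(10,0)·0.80^0·0.20^10 + C(10,1)·0.80^1·0.20^9 + C(10,2)·0.80^2·0.20^8.
= 0.000000 + 0.000004 + 0.000074 = 0.00008.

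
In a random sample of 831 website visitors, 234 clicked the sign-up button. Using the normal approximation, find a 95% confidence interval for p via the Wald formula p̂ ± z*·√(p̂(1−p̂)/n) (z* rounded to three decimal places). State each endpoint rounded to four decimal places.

Sample proportion p̂ = 234/831 = 0.28159.
SE(p̂) = √(0.28159·0.71841/831) = 0.015602.
z* = 1.960 at the 95% level.
Margin = 1.960·0.015602 = 0.03058.
Interval: 0.28159 ± 0.03058 → (0.2510, 0.3122).

(0.2510, 0.3122)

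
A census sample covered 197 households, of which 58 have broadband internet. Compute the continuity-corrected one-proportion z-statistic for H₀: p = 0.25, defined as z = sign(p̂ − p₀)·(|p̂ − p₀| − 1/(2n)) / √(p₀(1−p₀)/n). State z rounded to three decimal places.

p̂ = 58/197 = 0.29442. p̂ − p₀ = 0.044416.
Continuity correction 1/(2n) = 1/394 = 0.002538.
Corrected numerator: |0.044416| − 0.002538 = 0.041878.
Under H₀, SE = √(p₀(1−p₀)/n) = √(0.25·0.75/197) = √0.000951777 = 0.030851.
z = +0.041878/0.030851 = 1.357.

z = 1.357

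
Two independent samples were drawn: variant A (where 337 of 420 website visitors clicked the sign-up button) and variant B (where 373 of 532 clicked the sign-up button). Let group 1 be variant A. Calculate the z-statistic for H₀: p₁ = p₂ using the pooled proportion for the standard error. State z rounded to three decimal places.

z = 3.563

p̂₁ = 337/420 = 0.80238, p̂₂ = 373/532 = 0.70113.
Pooling: p̂ = 710/952 = 0.74580.
Pooled SE = √[0.1895832·0.00426065] ≈ 0.028421.
z = (p̂₁ − p̂₂)/SE = (0.80238 − 0.70113)/0.028421 = 0.10125/0.028421 = 3.563.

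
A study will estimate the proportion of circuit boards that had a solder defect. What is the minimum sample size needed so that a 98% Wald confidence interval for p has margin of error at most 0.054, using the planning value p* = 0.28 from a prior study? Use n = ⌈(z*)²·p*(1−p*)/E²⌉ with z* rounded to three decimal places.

The 98% critical value is z* = 2.326.
p*(1−p*) = 0.2016.
(z*)²·p*(1−p*)/E² = 5.410276·0.2016/0.002916 = 374.044.
Rounding up, n = 375.

n = 375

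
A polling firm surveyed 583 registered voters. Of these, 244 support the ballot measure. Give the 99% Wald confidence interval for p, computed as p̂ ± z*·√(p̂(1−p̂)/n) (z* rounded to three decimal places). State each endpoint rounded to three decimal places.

The sample proportion is 244/583 = 0.41852.
SE(p̂) = √(0.41852·0.58148/583) = 0.020431.
For 99% confidence, z* = 2.576.
Margin = 2.576·0.020431 = 0.05263.
So the interval runs from 0.366 to 0.471.

(0.366, 0.471)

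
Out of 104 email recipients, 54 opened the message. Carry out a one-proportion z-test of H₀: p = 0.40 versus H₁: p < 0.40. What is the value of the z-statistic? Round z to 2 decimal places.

z = 2.48

p̂ = 54/104 = 0.51923.
SE₀ = √(0.40·0.60/104) = 0.048038.
z = (p̂ − p₀)/SE = (0.51923 − 0.40)/0.048038 = 2.48.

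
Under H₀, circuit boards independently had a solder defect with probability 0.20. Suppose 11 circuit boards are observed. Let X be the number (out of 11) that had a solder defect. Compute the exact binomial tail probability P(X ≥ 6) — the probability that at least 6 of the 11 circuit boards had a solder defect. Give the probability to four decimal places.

P = 0.0117

X is binomial with n = 11 and p = 0.20.
P(X ≥ 6) = Σ_{j=6}^{11} C(11,j)·0.20^j·0.80^{11−j}.
= 0.009689 + 0.001730 + 0.000216 + 0.000018 + 0.000001 + 0.000000 = 0.0117.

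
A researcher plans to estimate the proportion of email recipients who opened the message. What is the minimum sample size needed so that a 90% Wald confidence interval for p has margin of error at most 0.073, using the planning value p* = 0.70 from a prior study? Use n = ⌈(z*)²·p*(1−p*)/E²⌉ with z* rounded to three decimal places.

z* = 1.645 at the 90% level.
p*(1−p*) = 0.2100.
(z*)²·p*(1−p*)/E² = 2.706025·0.2100/0.005329 = 106.636.
Rounding up, n = 107.

n = 107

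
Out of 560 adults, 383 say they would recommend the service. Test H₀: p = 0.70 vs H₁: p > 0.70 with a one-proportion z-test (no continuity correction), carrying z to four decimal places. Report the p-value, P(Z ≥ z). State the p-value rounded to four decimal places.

With x = 383 successes in n = 560, p̂ = 0.68393.
Null standard error: √(0.70·0.30/560) = √0.000375000 = 0.019365.
Test statistic (full precision, shown to 4 dp): z = (383/560 − 0.70)/SE₀ ≈ -0.8299.
p-value = P(Z ≥ z) with z = -0.8299 → 0.7967.

p-value = 0.7967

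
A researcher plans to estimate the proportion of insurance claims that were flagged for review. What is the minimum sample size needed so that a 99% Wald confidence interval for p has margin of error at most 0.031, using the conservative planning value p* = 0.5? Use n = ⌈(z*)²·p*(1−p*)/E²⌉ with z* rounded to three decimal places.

n = 1727

The 99% critical value is z* = 2.576.
p*(1−p*) = 0.50·0.50 = 0.2500.
(z*)²·p*(1−p*)/E² = 6.635776·0.2500/0.000961 = 1726.268.
Rounding up, n = 1727.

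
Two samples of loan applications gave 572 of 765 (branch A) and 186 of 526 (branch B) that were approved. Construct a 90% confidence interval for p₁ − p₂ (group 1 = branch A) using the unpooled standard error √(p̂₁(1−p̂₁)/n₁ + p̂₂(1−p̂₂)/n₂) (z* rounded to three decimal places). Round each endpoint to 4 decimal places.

(0.3512, 0.4370)

p̂₁ = 0.74771, p̂₂ = 0.35361, so the observed difference is 0.39410.
SE = √(0.000246586 + 0.000434545) = √0.000681131 = 0.026098.
For 90% confidence, z* = 1.645. Margin of error = 0.04293.
Interval: 0.39410 ± 0.04293 → (0.3512, 0.4370).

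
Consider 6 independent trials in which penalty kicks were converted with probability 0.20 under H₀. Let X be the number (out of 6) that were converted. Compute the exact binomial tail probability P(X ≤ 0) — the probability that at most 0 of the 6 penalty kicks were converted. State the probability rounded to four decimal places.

P = 0.2621

X is binomial with n = 6 and p = 0.20.
P(X ≤ 0) = C(6,0)·0.20^0·0.80^6.
= 0.262144 = 0.2621.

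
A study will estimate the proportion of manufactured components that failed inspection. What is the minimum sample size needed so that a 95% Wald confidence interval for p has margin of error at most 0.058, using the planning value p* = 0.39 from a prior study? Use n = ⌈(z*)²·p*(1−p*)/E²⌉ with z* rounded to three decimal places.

n = 272

z* = 1.960 at the 95% level.
p*(1−p*) = 0.2379.
(z*)²·p*(1−p*)/E² = 3.841600·0.2379/0.003364 = 271.676.
Rounding up, n = 272.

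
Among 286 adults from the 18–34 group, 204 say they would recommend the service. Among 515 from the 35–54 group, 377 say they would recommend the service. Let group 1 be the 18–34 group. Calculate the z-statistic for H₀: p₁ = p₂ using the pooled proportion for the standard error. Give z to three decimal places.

p̂₁ = 204/286 = 0.71329, p̂₂ = 377/515 = 0.73204.
Pooling: p̂ = 581/801 = 0.72534.
Pooled SE = √[0.1992204·0.00543825] ≈ 0.032915.
z = -0.01875/0.032915 = -0.570.

z = -0.570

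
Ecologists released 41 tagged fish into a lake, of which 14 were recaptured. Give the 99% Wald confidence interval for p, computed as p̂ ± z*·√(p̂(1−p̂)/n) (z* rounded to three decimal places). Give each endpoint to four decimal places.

p̂ = 14/41 = 0.34146.
SE(p̂) = √(0.34146·0.65854/41) = 0.074058.
z* = 2.576 at the 99% level.
Margin of error: 2.576 × 0.074058 = 0.19077.
Interval: 0.34146 ± 0.19077 → (0.1507, 0.5322).

(0.1507, 0.5322)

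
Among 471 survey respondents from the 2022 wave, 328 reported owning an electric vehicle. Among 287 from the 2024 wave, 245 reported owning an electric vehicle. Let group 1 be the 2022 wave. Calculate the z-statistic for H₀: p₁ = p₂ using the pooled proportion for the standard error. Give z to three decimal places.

z = -4.889

p̂₁ = 328/471 = 0.69639, p̂₂ = 245/287 = 0.85366.
Pooled p̂ = (328+245)/(471+287) = 573/758 = 0.75594.
Pooled SE = √[0.1844964·0.00560746] ≈ 0.032165.
z = -0.15727/0.032165 = -4.889.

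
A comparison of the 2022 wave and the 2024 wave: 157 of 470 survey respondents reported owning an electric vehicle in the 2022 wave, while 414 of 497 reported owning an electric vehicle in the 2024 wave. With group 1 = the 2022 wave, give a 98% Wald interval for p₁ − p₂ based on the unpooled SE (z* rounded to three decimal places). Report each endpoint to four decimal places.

p̂₁ = 0.33404, p̂₂ = 0.83300, so the observed difference is -0.49896.
Unpooled SE = √(p̂₁(1−p̂₁)/n₁ + p̂₂(1−p̂₂)/n₂) = √(0.000473315 + 0.000279904) = 0.027445.
z* = 2.326 at the 98% level. Margin of error = 0.06384.
CI: -0.49896 ± 0.06384 = (-0.5628, -0.4351).

(-0.5628, -0.4351)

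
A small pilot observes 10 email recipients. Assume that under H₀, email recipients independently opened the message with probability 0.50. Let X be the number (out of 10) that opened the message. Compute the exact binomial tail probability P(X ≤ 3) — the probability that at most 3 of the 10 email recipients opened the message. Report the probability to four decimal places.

X ~ Binomial(n=10, p=0.50).
P(X ≤ 3) = C(10,0)·0.50^0·0.50^10 + C(10,1)·0.50^1·0.50^9 + C(10,2)·0.50^2·0.50^8 + C(10,3)·0.50^3·0.50^7.
= 0.000977 + 0.009766 + 0.043945 + 0.117188 = 0.1719.

P = 0.1719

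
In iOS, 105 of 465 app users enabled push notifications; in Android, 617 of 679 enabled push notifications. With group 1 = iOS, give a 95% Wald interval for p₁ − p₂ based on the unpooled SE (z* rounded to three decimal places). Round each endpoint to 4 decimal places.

p̂₁ = 105/465 = 0.22581, p̂₂ = 617/679 = 0.90869; p̂₁ − p̂₂ = -0.68288.
Unpooled SE = √(p̂₁(1−p̂₁)/n₁ + p̂₂(1−p̂₂)/n₂) = √(0.000375952 + 0.000122199) = 0.022319.
The 95% critical value is z* = 1.960. Margin of error = 0.04375.
Interval: -0.68288 ± 0.04375 → (-0.7266, -0.6391).

(-0.7266, -0.6391)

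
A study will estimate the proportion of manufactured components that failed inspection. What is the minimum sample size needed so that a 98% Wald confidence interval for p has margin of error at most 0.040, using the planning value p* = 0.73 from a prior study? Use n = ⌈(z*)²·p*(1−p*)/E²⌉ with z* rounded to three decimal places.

n = 667

For 98% confidence, z* = 2.326.
p*(1−p*) = 0.1971.
(z*)²·p*(1−p*)/E² = 5.410276·0.1971/0.001600 = 666.478.
Rounding up, n = 667.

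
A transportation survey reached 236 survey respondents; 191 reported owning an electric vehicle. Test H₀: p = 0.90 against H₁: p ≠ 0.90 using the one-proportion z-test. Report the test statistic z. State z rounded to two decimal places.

p̂ = 191/236 = 0.80932.
SE₀ = √(0.90·0.10/236) = 0.019528.
z = (p̂ − p₀)/SE = (0.80932 − 0.90)/0.019528 = -4.64.

z = -4.64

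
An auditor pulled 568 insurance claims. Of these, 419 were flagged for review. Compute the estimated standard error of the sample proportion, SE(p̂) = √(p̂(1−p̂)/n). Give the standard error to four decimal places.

SE = 0.0185

With x = 419 successes in n = 568, p̂ = 0.73768.
p̂(1−p̂) = 0.73768·0.26232 = 0.193508.
SE = √(0.193508/568) = √0.000340683 = 0.0185.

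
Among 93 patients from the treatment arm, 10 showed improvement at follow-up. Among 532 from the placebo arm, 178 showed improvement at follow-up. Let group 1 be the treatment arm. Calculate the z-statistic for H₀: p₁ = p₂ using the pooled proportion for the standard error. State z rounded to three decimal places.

z = -4.405

p̂₁ = 10/93 = 0.10753, p̂₂ = 178/532 = 0.33459.
Pooling: p̂ = 188/625 = 0.30080.
Pooled SE = √[0.2103194·0.01263239] ≈ 0.051545.
z = (p̂₁ − p̂₂)/SE = (0.10753 − 0.33459)/0.051545 = -0.22706/0.051545 = -4.405.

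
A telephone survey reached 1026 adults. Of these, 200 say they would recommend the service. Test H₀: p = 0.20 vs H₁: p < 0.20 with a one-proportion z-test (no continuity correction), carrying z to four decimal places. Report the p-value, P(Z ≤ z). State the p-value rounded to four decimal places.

With x = 200 successes in n = 1026, p̂ = 0.19493.
Under H₀, SE = √(p₀(1−p₀)/n) = √(0.20·0.80/1026) = √0.000155945 = 0.012488.
z = (p̂ − p₀)/SE = (200/1026 − 0.20)/0.012488 ≈ -0.4059.
p-value = P(Z ≤ z) with z = -0.4059 → 0.3424.

p-value = 0.3424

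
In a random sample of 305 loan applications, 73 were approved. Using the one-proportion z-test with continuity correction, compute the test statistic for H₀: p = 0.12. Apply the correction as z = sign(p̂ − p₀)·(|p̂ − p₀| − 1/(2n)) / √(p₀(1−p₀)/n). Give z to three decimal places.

z = 6.326

With x = 73 successes in n = 305, p̂ = 0.23934. p̂ − p₀ = 0.119344.
1/(2n) = 0.001639.
Corrected numerator: |0.119344| − 0.001639 = 0.117705.
Under H₀, SE = √(p₀(1−p₀)/n) = √(0.12·0.88/305) = √0.000346230 = 0.018607.
z = (+)0.117705/0.018607 = 6.326.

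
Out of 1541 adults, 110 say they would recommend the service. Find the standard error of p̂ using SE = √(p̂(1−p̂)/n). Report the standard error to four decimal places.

SE = 0.0066

The sample proportion is 110/1541 = 0.07138.
p̂(1−p̂) = 0.066285.
SE = √(0.066285/1541) = 0.0066.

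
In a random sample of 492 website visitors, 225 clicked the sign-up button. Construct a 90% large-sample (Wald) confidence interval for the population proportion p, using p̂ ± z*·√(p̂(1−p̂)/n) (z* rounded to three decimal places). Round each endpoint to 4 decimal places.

Sample proportion p̂ = 225/492 = 0.45732.
SE(p̂) = √(0.45732·0.54268/492) = 0.022459.
For 90% confidence, z* = 1.645.
Margin = 1.645·0.022459 = 0.03695.
Interval: 0.45732 ± 0.03695 → (0.4204, 0.4943).

(0.4204, 0.4943)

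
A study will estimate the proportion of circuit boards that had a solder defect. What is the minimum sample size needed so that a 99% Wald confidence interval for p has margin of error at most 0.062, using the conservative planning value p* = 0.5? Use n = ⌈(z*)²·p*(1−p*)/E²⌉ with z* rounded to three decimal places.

For 99% confidence, z* = 2.576.
p*(1−p*) = 0.50·0.50 = 0.2500.
Required n before rounding: 6.635776 × 0.2500 / 0.062² = 431.567.
⌈431.567⌉ = 432.

n = 432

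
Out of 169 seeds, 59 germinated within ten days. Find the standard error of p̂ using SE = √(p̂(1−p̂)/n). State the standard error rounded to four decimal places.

SE = 0.0367

Sample proportion p̂ = 59/169 = 0.34911.
p̂(1−p̂) = 0.227232.
SE = √(0.227232/169) = 0.0367.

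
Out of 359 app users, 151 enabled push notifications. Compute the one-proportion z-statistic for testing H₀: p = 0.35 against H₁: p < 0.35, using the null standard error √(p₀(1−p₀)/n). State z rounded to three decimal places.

z = 2.805

With x = 151 successes in n = 359, p̂ = 0.42061.
Under H₀, SE = √(p₀(1−p₀)/n) = √(0.35·0.65/359) = √0.000633705 = 0.025173.
Test statistic: z = 0.07061/0.025173 = 2.805.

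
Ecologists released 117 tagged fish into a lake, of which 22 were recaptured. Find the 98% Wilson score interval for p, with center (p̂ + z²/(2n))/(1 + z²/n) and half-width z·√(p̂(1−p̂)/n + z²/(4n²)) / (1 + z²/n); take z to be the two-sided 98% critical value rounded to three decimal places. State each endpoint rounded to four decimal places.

Here p̂ = 22/117 = 0.18803 and z = 2.326 (z² = 5.410276).
Denominator 1 + z²/n = 1 + 5.410276/117 = 1.046242.
Adjusted center: (0.18803 + z²/(2n))/1.046242 = 0.20182.
Radicand: p̂(1−p̂)/n + z²/(4n²) = 0.001304934 + 0.000098807 = 0.001403741.
Half-width = z·√(radicand)/denom = 2.326·0.037467/1.046242 = 0.08330.
Interval: 0.20182 ± 0.08330 → (0.1185, 0.2851).

(0.1185, 0.2851)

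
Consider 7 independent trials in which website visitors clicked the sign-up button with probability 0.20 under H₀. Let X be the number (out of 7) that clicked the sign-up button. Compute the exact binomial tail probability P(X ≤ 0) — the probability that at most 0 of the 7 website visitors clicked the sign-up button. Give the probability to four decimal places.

P = 0.2097

X is binomial with n = 7 and p = 0.20.
P(X ≤ 0) = C(7,0)·0.20^0·0.80^7.
= 0.209715 = 0.2097.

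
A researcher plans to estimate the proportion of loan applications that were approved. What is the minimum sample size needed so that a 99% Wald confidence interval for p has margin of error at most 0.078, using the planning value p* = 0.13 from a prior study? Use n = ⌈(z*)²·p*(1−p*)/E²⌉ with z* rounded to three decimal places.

z* = 2.576 at the 99% level.
p*(1−p*) = 0.13·0.87 = 0.1131.
(z*)²·p*(1−p*)/E² = 6.635776·0.1131/0.006084 = 123.357.
Rounding up, n = 124.

n = 124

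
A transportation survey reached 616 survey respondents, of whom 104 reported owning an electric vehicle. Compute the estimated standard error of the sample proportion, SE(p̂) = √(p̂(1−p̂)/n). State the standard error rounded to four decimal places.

SE = 0.0151

p̂ = 104/616 = 0.16883.
p̂(1−p̂) = 0.140326.
SE = √(0.140326/616) = √0.000227802 = 0.0151.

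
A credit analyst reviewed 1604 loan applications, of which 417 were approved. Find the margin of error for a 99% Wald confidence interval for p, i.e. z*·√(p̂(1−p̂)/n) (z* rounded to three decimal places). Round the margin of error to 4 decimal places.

Sample proportion p̂ = 417/1604 = 0.25998.
SE = √(p̂(1−p̂)/n) = √(0.192388/1604) = 0.010952.
For 99% confidence, z* = 2.576.
Margin of error = z*·SE = 2.576 × 0.010952 = 0.0282.

ME = 0.0282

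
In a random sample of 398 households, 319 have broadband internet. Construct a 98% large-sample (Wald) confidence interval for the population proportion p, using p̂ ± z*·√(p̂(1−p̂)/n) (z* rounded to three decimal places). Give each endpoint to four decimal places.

(0.7550, 0.8480)

With x = 319 successes in n = 398, p̂ = 0.80151.
SE(p̂) = √(0.80151·0.19849/398) = 0.019993.
z* = 2.326 at the 98% level.
Margin of error: 2.326 × 0.019993 = 0.04650.
So the interval runs from 0.7550 to 0.8480.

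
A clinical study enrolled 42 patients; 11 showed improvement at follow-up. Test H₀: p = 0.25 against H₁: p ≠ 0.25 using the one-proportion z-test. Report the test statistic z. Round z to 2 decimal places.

z = 0.18

The sample proportion is 11/42 = 0.26190.
Null standard error: √(0.25·0.75/42) = √0.004464286 = 0.066815.
z = (0.26190 − 0.25)/0.066815 = 0.01190/0.066815 = 0.18.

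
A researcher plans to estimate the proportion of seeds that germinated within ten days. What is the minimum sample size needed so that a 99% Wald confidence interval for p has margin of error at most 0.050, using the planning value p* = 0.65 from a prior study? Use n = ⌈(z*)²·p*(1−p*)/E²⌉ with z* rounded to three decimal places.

z* = 2.576 at the 99% level.
p*(1−p*) = 0.2275.
(z*)²·p*(1−p*)/E² = 6.635776·0.2275/0.002500 = 603.856.
⌈603.856⌉ = 604.

n = 604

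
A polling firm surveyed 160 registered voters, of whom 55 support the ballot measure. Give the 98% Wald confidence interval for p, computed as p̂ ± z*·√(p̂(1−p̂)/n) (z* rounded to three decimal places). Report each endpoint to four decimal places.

Sample proportion p̂ = 55/160 = 0.34375.
SE(p̂) = √(0.34375·0.65625/160) = 0.037549.
The 98% critical value is z* = 2.326.
Margin = 2.326·0.037549 = 0.08734.
Interval: 0.34375 ± 0.08734 → (0.2564, 0.4311).

(0.2564, 0.4311)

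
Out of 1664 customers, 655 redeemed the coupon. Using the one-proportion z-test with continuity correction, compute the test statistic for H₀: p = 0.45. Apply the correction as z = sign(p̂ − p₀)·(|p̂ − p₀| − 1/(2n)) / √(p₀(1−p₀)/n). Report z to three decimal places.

p̂ = 655/1664 = 0.39363. p̂ − p₀ = -0.056370.
Continuity correction 1/(2n) = 1/3328 = 0.000300.
Corrected numerator: |-0.056370| − 0.000300 = 0.056070.
SE₀ = √(0.45·0.55/1664) = 0.012196.
z = (−)0.056070/0.012196 = -4.597.

z = -4.597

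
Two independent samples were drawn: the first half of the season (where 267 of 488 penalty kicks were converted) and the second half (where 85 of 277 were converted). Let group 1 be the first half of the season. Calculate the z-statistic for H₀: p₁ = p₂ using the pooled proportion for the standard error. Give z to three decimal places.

Sample proportions: p̂₁ = 267/488 = 0.54713 and p̂₂ = 85/277 = 0.30686.
Pooling: p̂ = 352/765 = 0.46013.
SE = √[p̂(1−p̂)(1/n₁+1/n₂)] = √[0.46013·0.53987·(1/488+1/277)] ≈ 0.037494.
z = 0.24027/0.037494 = 6.408.

z = 6.408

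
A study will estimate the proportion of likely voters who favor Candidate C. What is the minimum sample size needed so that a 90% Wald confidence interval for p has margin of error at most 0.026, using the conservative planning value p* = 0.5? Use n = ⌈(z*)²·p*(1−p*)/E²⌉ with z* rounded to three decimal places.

The 90% critical value is z* = 1.645.
p*(1−p*) = 0.2500.
(z*)²·p*(1−p*)/E² = 2.706025·0.2500/0.000676 = 1000.749.
⌈1000.749⌉ = 1001.

n = 1001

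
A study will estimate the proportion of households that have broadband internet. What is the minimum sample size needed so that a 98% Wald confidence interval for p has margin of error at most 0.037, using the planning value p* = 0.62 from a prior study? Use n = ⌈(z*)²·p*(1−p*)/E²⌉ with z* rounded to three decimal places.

For 98% confidence, z* = 2.326.
p*(1−p*) = 0.2356.
(z*)²·p*(1−p*)/E² = 5.410276·0.2356/0.001369 = 931.089.
Rounding up, n = 932.

n = 932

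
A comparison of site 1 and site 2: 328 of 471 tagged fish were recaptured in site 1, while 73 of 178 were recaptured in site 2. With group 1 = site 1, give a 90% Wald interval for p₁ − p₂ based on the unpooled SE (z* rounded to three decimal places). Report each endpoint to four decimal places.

p̂₁ = 0.69639, p̂₂ = 0.41011, so the observed difference is 0.28628.
Unpooled SE = √(p̂₁(1−p̂₁)/n₁ + p̂₂(1−p̂₂)/n₂) = √(0.000448897 + 0.001359102) = 0.042521.
z* = 1.645 at the 90% level. Margin = 1.645·0.042521 = 0.06995.
So the interval runs from 0.2163 to 0.3562.

(0.2163, 0.3562)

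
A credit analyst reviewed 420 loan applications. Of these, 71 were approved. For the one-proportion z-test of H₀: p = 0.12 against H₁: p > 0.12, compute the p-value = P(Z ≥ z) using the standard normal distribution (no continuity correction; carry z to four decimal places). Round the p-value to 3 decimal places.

p-value = 0.001

p̂ = 71/420 = 0.16905.
Under H₀, SE = √(p₀(1−p₀)/n) = √(0.12·0.88/420) = √0.000251429 = 0.015856.
z = (p̂ − p₀)/SE = (71/420 − 0.12)/0.015856 ≈ 3.0932.
p-value = P(Z ≥ z) with z = 3.0932 → 0.001.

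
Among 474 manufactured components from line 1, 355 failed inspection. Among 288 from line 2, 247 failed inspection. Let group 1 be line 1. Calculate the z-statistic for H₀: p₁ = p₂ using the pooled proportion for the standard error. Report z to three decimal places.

z = -3.572

Sample proportions: p̂₁ = 355/474 = 0.74895 and p̂₂ = 247/288 = 0.85764.
Pooling: p̂ = 602/762 = 0.79003.
Pooled SE = √[0.1658848·0.00558193] ≈ 0.030430.
z = (p̂₁ − p̂₂)/SE = (0.74895 − 0.85764)/0.030430 = -0.10869/0.030430 = -3.572.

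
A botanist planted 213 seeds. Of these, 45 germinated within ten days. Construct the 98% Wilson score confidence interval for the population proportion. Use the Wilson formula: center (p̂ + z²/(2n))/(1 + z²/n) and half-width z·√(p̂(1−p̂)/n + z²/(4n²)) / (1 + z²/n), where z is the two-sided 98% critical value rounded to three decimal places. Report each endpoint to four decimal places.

Here p̂ = 45/213 = 0.21127 and z = 2.326 (z² = 5.410276).
1 + z²/n = 1.025400.
Adjusted center: (0.21127 + z²/(2n))/1.025400 = 0.21842.
Radicand: p̂(1−p̂)/n + z²/(4n²) = 0.000782317 + 0.000029813 = 0.000812130.
Half-width = z·√(radicand)/denom = 2.326·0.028498/1.025400 = 0.06464.
So the interval runs from 0.1538 to 0.2831.

(0.1538, 0.2831)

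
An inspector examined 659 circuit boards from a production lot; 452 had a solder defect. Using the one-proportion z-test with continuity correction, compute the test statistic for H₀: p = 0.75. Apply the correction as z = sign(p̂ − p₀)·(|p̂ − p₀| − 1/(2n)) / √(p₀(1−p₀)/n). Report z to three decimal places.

z = -3.756

p̂ = 452/659 = 0.68589. p̂ − p₀ = -0.064112.
Continuity correction 1/(2n) = 1/1318 = 0.000759.
Corrected numerator: |-0.064112| − 0.000759 = 0.063353.
SE₀ = √(0.75·0.25/659) = 0.016868.
z = (−)0.063353/0.016868 = -3.756.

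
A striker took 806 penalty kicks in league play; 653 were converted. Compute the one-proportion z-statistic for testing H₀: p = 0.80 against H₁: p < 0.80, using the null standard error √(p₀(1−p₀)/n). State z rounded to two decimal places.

With x = 653 successes in n = 806, p̂ = 0.81017.
SE₀ = √(0.80·0.20/806) = 0.014089.
z = (p̂ − p₀)/SE = (0.81017 − 0.80)/0.014089 = 0.72.

z = 0.72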